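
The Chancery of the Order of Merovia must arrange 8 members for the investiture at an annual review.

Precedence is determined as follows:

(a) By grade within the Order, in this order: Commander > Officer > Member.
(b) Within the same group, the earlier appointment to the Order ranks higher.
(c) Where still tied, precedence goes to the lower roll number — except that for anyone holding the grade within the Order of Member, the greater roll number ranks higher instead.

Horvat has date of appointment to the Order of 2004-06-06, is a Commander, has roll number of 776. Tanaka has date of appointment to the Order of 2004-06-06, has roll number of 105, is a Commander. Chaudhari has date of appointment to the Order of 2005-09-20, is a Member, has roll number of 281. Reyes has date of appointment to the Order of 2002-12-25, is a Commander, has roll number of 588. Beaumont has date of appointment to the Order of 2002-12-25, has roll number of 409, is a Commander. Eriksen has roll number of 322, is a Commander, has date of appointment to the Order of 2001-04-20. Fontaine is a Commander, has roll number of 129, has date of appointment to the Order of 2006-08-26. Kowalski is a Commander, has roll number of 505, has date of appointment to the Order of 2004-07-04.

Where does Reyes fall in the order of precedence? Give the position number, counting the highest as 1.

By grade within the Order: Eriksen, Beaumont, Reyes, Tanaka, Horvat, Kowalski and Fontaine (Commander); then Chaudhari (Member).
Among Eriksen, Beaumont, Reyes, Tanaka, Horvat, Kowalski and Fontaine, by date of appointment to the Order (earlier first): Eriksen (2001-04-20) before Beaumont and Reyes (2002-12-25) before Tanaka and Horvat (2004-06-06) before Kowalski (2004-07-04) before Fontaine (2006-08-26).
Among Beaumont and Reyes, by roll number (lower first): Beaumont (409) before Reyes (588).
Among Tanaka and Horvat, by roll number (lower first): Tanaka (105) before Horvat (776).
Order: Eriksen, Beaumont, Reyes, Tanaka, Horvat, Kowalski, Fontaine, Chaudhari. So position 3.

3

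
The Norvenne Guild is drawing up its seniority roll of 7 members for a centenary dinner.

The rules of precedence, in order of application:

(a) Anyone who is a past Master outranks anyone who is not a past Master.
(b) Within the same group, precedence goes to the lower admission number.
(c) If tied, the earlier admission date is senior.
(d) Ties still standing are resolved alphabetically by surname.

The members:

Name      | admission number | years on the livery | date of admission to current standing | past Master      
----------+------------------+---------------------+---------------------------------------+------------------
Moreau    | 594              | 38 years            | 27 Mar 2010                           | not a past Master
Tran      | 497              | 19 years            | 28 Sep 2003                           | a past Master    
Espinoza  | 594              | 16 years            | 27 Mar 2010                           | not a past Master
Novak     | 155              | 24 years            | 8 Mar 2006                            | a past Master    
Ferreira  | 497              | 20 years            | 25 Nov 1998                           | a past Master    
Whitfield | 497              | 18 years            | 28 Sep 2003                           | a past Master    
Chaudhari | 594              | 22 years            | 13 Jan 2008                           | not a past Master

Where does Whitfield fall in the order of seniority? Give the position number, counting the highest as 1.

By the first rule: Novak, Ferreira, Tran and Whitfield (each a past Master); then Chaudhari, Espinoza and Moreau (each not a past Master).
Among Novak, Ferreira, Tran and Whitfield, by admission number (lower first): Novak (155) before Ferreira, Tran and Whitfield (497).
Among Ferreira, Tran and Whitfield, by date of admission to current standing (earlier first): Ferreira (25 Nov 1998) before Tran and Whitfield (28 Sep 2003).
Among Tran and Whitfield, alphabetically by surname: Tran before Whitfield.
Chaudhari, Espinoza and Moreau all have admission number 594, so the next rule applies.
Among Chaudhari, Espinoza and Moreau, by date of admission to current standing (earlier first): Chaudhari (13 Jan 2008) before Espinoza and Moreau (27 Mar 2010).
Among Espinoza and Moreau, alphabetically by surname: Espinoza before Moreau.
Order: Novak, Ferreira, Tran, Whitfield, Chaudhari, Espinoza, Moreau. So position 4.

4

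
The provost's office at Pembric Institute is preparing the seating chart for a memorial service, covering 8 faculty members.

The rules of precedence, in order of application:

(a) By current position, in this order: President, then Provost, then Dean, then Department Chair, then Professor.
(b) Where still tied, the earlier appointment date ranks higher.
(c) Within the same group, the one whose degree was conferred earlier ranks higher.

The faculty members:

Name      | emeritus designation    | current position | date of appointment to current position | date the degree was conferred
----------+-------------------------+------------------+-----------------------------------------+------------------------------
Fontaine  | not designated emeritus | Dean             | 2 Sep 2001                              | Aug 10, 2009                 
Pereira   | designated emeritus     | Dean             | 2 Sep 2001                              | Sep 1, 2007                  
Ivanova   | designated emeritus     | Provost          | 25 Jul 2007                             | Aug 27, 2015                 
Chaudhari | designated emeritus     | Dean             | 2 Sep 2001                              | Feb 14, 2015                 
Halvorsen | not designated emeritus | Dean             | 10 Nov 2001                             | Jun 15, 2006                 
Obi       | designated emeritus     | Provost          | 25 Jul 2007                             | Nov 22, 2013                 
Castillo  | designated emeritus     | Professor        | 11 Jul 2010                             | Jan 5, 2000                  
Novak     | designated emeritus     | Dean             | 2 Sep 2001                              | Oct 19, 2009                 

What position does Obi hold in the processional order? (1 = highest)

By current position: Obi and Ivanova (Provost); then Pereira, Fontaine, Novak, Chaudhari and Halvorsen (Dean); then Castillo (Professor).
Obi and Ivanova both have date of appointment to current position 25 Jul 2007, so the next rule applies.
Among Obi and Ivanova, by date the degree was conferred (earlier first): Obi (Nov 22, 2013) before Ivanova (Aug 27, 2015).
Among Pereira, Fontaine, Novak, Chaudhari and Halvorsen, by date of appointment to current position (earlier first): Pereira, Fontaine, Novak and Chaudhari (2 Sep 2001) before Halvorsen (10 Nov 2001).
Among Pereira, Fontaine, Novak and Chaudhari, by date the degree was conferred (earlier first): Pereira (Sep 1, 2007) before Fontaine (Aug 10, 2009) before Novak (Oct 19, 2009) before Chaudhari (Feb 14, 2015).
Order: Obi, Ivanova, Pereira, Fontaine, Novak, Chaudhari, Halvorsen, Castillo. So position 1.

1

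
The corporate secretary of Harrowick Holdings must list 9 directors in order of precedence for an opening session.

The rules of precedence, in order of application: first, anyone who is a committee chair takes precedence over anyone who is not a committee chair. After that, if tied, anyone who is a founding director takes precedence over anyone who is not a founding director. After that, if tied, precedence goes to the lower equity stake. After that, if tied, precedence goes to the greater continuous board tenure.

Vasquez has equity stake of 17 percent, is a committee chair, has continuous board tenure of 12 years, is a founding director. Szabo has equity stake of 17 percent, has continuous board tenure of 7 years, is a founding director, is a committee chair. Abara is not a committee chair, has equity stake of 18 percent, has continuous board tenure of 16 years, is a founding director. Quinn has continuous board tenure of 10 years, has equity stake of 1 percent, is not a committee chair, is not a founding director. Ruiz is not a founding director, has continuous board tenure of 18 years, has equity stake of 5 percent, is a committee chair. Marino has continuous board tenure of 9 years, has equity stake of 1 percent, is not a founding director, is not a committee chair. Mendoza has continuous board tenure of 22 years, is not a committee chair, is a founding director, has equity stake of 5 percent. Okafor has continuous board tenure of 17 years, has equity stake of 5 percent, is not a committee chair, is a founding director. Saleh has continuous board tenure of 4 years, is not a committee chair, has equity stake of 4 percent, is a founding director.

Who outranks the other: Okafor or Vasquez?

By the first rule: Vasquez, Szabo and Ruiz (each a committee chair); then Saleh, Mendoza, Okafor, Abara, Quinn and Marino (each not a committee chair).
Among Vasquez, Szabo and Ruiz, a founding director before not a founding director: Vasquez and Szabo (a founding director) before Ruiz (not a founding director).
Vasquez and Szabo both have equity stake 17 percent, so the next rule applies.
Among Vasquez and Szabo, by continuous board tenure (higher first): Vasquez (12 years) before Szabo (7 years).
Among Saleh, Mendoza, Okafor, Abara, Quinn and Marino, a founding director before not a founding director: Saleh, Mendoza, Okafor and Abara (a founding director) before Quinn and Marino (not a founding director).
Among Saleh, Mendoza, Okafor and Abara, by equity stake (lower first): Saleh (4 percent) before Mendoza and Okafor (5 percent) before Abara (18 percent).
Among Mendoza and Okafor, by continuous board tenure (higher first): Mendoza (22 years) before Okafor (17 years).
Quinn and Marino both have equity stake 1 percent, so the next rule applies.
Among Quinn and Marino, by continuous board tenure (higher first): Quinn (10 years) before Marino (9 years).
So Vasquez takes precedence.

Vasquez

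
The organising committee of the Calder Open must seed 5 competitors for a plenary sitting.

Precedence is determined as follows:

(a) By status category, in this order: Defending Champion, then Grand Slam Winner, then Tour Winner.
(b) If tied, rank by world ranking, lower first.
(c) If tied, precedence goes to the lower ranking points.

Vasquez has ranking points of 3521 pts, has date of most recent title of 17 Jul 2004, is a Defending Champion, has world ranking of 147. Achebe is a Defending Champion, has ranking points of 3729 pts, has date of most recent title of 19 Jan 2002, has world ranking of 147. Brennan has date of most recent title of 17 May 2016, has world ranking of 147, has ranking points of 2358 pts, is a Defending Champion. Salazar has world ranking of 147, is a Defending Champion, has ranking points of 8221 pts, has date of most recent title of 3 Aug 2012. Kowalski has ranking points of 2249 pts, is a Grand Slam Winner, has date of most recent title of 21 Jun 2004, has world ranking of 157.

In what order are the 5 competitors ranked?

Brennan, Vasquez, Achebe, Salazar, Kowalski

By status category: Brennan, Vasquez, Achebe and Salazar (Defending Champion); then Kowalski (Grand Slam Winner).
Brennan, Vasquez, Achebe and Salazar all have world ranking 147, so the next rule applies.
Among Brennan, Vasquez, Achebe and Salazar, by ranking points (lower first): Brennan (2358 pts) before Vasquez (3521 pts) before Achebe (3729 pts) before Salazar (8221 pts).
Full order: Brennan, Vasquez, Achebe, Salazar, Kowalski.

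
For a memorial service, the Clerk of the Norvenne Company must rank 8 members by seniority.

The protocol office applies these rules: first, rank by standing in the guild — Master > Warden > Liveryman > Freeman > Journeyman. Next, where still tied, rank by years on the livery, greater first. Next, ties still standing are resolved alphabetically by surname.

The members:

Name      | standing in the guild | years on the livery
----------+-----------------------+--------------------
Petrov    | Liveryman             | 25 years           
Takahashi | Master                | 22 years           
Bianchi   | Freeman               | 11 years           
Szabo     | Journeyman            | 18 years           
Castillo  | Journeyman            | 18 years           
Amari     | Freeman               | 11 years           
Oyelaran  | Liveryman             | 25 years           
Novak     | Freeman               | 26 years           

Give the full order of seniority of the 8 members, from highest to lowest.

Takahashi, Oyelaran, Petrov, Novak, Amari, Bianchi, Castillo, Szabo

By standing in the guild: Takahashi (Master); then Oyelaran and Petrov (Liveryman); then Novak, Amari and Bianchi (Freeman); then Castillo and Szabo (Journeyman).
Oyelaran and Petrov both have years on the livery 25 years, so the next rule applies.
Among Oyelaran and Petrov, alphabetically by surname: Oyelaran before Petrov.
Among Novak, Amari and Bianchi, by years on the livery (higher first): Novak (26 years) before Amari and Bianchi (11 years).
Among Amari and Bianchi, alphabetically by surname: Amari before Bianchi.
Castillo and Szabo both have years on the livery 18 years, so the next rule applies.
Among Castillo and Szabo, alphabetically by surname: Castillo before Szabo.
Full order: Takahashi, Oyelaran, Petrov, Novak, Amari, Bianchi, Castillo, Szabo.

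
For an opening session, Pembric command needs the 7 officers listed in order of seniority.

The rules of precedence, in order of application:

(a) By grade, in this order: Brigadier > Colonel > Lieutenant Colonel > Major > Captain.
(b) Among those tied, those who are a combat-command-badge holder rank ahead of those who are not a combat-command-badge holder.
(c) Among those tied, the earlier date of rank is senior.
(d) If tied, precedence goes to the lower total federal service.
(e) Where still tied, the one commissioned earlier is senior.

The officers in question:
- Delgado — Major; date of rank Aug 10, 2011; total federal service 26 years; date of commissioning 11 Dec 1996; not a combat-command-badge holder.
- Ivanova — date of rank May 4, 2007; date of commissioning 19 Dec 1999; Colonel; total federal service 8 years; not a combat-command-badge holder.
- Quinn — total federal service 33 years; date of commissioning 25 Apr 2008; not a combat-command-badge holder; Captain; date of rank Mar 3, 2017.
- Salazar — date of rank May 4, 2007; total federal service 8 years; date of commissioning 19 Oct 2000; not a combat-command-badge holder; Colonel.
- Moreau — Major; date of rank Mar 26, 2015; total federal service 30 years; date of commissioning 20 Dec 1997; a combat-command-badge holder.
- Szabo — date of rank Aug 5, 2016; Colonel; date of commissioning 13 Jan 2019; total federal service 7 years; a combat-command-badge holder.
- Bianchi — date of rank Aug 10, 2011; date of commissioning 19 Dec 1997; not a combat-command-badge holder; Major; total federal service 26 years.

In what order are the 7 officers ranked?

Szabo, Ivanova, Salazar, Moreau, Delgado, Bianchi, Quinn

By grade: Szabo, Ivanova and Salazar (Colonel); then Moreau, Delgado and Bianchi (Major); then Quinn (Captain).
Among Szabo, Ivanova and Salazar, a combat-command-badge holder before not a combat-command-badge holder: Szabo (a combat-command-badge holder) before Ivanova and Salazar (not a combat-command-badge holder).
Ivanova and Salazar both have date of rank May 4, 2007, so the next rule applies.
Ivanova and Salazar both have total federal service 8 years, so the next rule applies.
Among Ivanova and Salazar, by date of commissioning (earlier first): Ivanova (19 Dec 1999) before Salazar (19 Oct 2000).
Among Moreau, Delgado and Bianchi, a combat-command-badge holder before not a combat-command-badge holder: Moreau (a combat-command-badge holder) before Delgado and Bianchi (not a combat-command-badge holder).
Delgado and Bianchi both have date of rank Aug 10, 2011, so the next rule applies.
Delgado and Bianchi both have total federal service 26 years, so the next rule applies.
Among Delgado and Bianchi, by date of commissioning (earlier first): Delgado (11 Dec 1996) before Bianchi (19 Dec 1997).
Full order: Szabo, Ivanova, Salazar, Moreau, Delgado, Bianchi, Quinn.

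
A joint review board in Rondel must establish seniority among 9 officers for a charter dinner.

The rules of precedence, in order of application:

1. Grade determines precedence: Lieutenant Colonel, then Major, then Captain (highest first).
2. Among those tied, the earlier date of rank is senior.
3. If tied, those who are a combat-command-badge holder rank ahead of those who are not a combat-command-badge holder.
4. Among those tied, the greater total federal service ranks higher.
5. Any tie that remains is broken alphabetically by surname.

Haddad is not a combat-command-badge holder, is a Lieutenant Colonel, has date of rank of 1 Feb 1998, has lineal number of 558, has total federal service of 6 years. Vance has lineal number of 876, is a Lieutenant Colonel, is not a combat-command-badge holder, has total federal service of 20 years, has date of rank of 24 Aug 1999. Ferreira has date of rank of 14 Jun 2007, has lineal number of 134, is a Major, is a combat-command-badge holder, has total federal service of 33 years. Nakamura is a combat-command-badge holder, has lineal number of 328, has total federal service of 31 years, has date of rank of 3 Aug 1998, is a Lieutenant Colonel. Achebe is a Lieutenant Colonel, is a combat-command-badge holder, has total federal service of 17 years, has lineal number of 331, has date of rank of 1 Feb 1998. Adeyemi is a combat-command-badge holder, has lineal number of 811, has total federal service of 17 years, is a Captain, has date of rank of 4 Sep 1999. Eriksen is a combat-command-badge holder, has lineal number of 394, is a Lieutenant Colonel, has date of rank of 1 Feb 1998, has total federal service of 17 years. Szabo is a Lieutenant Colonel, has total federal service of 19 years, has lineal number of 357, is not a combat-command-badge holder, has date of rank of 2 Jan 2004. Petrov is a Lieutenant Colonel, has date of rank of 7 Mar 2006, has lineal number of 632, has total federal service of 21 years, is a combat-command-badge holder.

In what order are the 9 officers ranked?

Achebe, Eriksen, Haddad, Nakamura, Vance, Szabo, Petrov, Ferreira, Adeyemi

By grade: Achebe, Eriksen, Haddad, Nakamura, Vance, Szabo and Petrov (Lieutenant Colonel); then Ferreira (Major); then Adeyemi (Captain).
Among Achebe, Eriksen, Haddad, Nakamura, Vance, Szabo and Petrov, by date of rank (earlier first): Achebe, Eriksen and Haddad (1 Feb 1998) before Nakamura (3 Aug 1998) before Vance (24 Aug 1999) before Szabo (2 Jan 2004) before Petrov (7 Mar 2006).
Among Achebe, Eriksen and Haddad, a combat-command-badge holder before not a combat-command-badge holder: Achebe and Eriksen (a combat-command-badge holder) before Haddad (not a combat-command-badge holder).
Achebe and Eriksen both have total federal service 17 years, so the next rule applies.
Among Achebe and Eriksen, alphabetically by surname: Achebe before Eriksen.
Full order: Achebe, Eriksen, Haddad, Nakamura, Vance, Szabo, Petrov, Ferreira, Adeyemi.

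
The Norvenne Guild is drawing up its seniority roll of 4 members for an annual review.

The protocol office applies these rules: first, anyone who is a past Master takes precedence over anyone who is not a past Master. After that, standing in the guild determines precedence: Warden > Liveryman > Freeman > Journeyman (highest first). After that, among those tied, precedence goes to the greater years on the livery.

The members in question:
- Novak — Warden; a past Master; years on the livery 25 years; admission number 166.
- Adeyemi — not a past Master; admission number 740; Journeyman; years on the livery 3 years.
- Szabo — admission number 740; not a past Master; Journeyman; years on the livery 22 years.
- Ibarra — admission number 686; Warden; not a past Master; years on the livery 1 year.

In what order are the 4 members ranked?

By the first rule: Novak (a past Master); then Ibarra, Szabo and Adeyemi (each not a past Master).
Among Ibarra, Szabo and Adeyemi, by standing in the guild: Ibarra (Warden) before Szabo and Adeyemi (Journeyman).
Among Szabo and Adeyemi, by years on the livery (higher first): Szabo (22 years) before Adeyemi (3 years).
Full order: Novak, Ibarra, Szabo, Adeyemi.

Novak, Ibarra, Szabo, Adeyemi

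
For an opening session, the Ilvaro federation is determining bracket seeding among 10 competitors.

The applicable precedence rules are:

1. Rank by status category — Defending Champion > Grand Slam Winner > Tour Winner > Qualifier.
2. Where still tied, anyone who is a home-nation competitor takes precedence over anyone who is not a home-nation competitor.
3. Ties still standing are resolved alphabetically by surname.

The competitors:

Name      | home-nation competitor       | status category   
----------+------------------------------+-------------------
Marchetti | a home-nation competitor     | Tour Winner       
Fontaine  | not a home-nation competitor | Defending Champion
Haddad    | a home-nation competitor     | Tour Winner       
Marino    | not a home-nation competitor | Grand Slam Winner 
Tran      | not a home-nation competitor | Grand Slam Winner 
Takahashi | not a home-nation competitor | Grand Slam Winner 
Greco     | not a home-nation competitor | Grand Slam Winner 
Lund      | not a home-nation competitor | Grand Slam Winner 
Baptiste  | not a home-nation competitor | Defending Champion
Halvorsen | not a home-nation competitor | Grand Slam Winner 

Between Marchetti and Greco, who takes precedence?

Greco

By status category: Baptiste and Fontaine (Defending Champion); then Greco, Halvorsen, Lund, Marino, Takahashi and Tran (Grand Slam Winner); then Haddad and Marchetti (Tour Winner).
Baptiste and Fontaine are each not a home-nation competitor, so the next rule applies.
Among Baptiste and Fontaine, alphabetically by surname: Baptiste before Fontaine.
Greco, Halvorsen, Lund, Marino, Takahashi and Tran are each not a home-nation competitor, so the next rule applies.
Among Greco, Halvorsen, Lund, Marino, Takahashi and Tran, alphabetically by surname: Greco before Halvorsen before Lund before Marino before Takahashi before Tran.
Haddad and Marchetti are each a home-nation competitor, so the next rule applies.
Among Haddad and Marchetti, alphabetically by surname: Haddad before Marchetti.
So Greco takes precedence.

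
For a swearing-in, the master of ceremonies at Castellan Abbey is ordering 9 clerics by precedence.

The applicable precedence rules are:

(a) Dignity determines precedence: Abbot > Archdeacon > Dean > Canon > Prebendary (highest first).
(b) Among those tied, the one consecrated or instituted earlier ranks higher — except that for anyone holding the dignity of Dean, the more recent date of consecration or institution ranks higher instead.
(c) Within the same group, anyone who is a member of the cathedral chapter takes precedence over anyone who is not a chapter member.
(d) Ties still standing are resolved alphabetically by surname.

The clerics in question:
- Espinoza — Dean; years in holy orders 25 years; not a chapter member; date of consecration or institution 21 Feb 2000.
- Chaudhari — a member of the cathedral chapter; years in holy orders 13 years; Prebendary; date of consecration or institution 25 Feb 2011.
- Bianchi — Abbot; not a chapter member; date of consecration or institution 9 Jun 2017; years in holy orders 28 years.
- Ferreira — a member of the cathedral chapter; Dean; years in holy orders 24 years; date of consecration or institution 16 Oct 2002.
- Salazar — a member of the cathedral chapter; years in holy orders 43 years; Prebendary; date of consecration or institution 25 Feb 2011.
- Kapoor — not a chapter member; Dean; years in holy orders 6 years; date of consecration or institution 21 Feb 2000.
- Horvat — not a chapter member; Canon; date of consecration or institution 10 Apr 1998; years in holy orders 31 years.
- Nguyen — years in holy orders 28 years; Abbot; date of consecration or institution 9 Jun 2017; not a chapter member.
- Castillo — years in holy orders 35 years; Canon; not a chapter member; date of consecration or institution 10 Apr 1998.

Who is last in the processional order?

By dignity: Bianchi and Nguyen (Abbot); then Ferreira, Espinoza and Kapoor (Dean); then Castillo and Horvat (Canon); then Chaudhari and Salazar (Prebendary).
Bianchi and Nguyen both have date of consecration or institution 9 Jun 2017, so the next rule applies.
Bianchi and Nguyen are each not a chapter member, so the next rule applies.
Among Bianchi and Nguyen, alphabetically by surname: Bianchi before Nguyen.
Among Ferreira, Espinoza and Kapoor, by date of consecration or institution (later first) (reversed rule for this group): Ferreira (16 Oct 2002) before Espinoza and Kapoor (21 Feb 2000).
Espinoza and Kapoor are each not a chapter member, so the next rule applies.
Among Espinoza and Kapoor, alphabetically by surname: Espinoza before Kapoor.
Castillo and Horvat both have date of consecration or institution 10 Apr 1998, so the next rule applies.
Castillo and Horvat are each not a chapter member, so the next rule applies.
Among Castillo and Horvat, alphabetically by surname: Castillo before Horvat.
Chaudhari and Salazar both have date of consecration or institution 25 Feb 2011, so the next rule applies.
Chaudhari and Salazar are each a member of the cathedral chapter, so the next rule applies.
Among Chaudhari and Salazar, alphabetically by surname: Chaudhari before Salazar.
Order: Bianchi, Nguyen, Ferreira, Espinoza, Kapoor, Castillo, Horvat, Chaudhari, Salazar.

Salazar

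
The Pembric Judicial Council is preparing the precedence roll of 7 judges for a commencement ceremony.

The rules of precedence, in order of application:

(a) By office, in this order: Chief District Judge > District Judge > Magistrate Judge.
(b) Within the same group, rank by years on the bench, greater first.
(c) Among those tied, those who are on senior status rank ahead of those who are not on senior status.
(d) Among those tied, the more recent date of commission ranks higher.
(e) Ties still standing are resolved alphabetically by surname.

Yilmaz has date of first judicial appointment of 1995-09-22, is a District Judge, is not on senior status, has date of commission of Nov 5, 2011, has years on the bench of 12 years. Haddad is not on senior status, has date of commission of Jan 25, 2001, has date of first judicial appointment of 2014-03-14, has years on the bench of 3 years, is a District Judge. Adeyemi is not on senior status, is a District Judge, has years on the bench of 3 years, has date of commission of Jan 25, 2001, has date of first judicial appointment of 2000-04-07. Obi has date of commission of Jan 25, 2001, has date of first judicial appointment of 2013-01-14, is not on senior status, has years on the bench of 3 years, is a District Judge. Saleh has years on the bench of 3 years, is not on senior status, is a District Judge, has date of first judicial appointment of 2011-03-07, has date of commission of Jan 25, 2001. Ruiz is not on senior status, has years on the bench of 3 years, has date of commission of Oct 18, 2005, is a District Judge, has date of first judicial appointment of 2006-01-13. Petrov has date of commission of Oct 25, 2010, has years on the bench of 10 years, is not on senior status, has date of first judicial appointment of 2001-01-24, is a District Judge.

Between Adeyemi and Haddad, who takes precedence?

Adeyemi

By office: Yilmaz, Petrov, Ruiz, Adeyemi, Haddad, Obi and Saleh (District Judge).
Among Yilmaz, Petrov, Ruiz, Adeyemi, Haddad, Obi and Saleh, by years on the bench (higher first): Yilmaz (12 years) before Petrov (10 years) before Ruiz, Adeyemi, Haddad, Obi and Saleh (3 years).
Ruiz, Adeyemi, Haddad, Obi and Saleh are each not on senior status, so the next rule applies.
Among Ruiz, Adeyemi, Haddad, Obi and Saleh, by date of commission (later first): Ruiz (Oct 18, 2005) before Adeyemi, Haddad, Obi and Saleh (Jan 25, 2001).
Among Adeyemi, Haddad, Obi and Saleh, alphabetically by surname: Adeyemi before Haddad before Obi before Saleh.
So Adeyemi takes precedence.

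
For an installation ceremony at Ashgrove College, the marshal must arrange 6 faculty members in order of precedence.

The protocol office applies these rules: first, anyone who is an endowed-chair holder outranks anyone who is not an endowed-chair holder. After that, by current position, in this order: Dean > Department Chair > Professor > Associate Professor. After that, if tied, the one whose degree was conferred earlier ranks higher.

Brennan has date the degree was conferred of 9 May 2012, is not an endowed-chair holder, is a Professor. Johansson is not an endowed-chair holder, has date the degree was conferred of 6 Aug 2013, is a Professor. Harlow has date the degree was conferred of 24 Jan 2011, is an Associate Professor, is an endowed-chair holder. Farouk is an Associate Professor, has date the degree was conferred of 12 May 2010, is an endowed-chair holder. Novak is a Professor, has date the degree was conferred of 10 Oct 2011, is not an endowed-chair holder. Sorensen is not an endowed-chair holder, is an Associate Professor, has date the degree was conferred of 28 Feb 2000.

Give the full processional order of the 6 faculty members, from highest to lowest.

Farouk, Harlow, Novak, Brennan, Johansson, Sorensen

By the first rule: Farouk and Harlow (both an endowed-chair holder); then Novak, Brennan, Johansson and Sorensen (each not an endowed-chair holder).
Farouk and Harlow are each Associate Professor, so the next rule applies.
Among Farouk and Harlow, by date the degree was conferred (earlier first): Farouk (12 May 2010) before Harlow (24 Jan 2011).
Among Novak, Brennan, Johansson and Sorensen, by current position: Novak, Brennan and Johansson (Professor) before Sorensen (Associate Professor).
Among Novak, Brennan and Johansson, by date the degree was conferred (earlier first): Novak (10 Oct 2011) before Brennan (9 May 2012) before Johansson (6 Aug 2013).
Full order: Farouk, Harlow, Novak, Brennan, Johansson, Sorensen.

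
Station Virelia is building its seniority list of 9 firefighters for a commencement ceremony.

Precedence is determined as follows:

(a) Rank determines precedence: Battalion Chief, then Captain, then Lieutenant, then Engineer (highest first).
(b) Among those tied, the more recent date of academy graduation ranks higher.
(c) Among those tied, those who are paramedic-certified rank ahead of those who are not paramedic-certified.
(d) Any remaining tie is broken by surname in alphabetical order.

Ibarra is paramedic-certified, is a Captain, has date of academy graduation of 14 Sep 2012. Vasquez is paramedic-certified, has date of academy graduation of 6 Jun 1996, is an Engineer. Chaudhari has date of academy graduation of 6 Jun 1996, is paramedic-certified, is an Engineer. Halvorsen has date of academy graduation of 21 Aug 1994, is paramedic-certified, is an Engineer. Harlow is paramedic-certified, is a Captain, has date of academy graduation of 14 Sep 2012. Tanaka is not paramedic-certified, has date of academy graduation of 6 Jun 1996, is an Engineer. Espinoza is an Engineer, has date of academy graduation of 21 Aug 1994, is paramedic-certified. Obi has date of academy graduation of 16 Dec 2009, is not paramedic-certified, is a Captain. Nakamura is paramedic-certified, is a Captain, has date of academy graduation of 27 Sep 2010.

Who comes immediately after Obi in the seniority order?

Chaudhari

By rank: Harlow, Ibarra, Nakamura and Obi (Captain); then Chaudhari, Vasquez, Tanaka, Espinoza and Halvorsen (Engineer).
Among Harlow, Ibarra, Nakamura and Obi, by date of academy graduation (later first): Harlow and Ibarra (14 Sep 2012) before Nakamura (27 Sep 2010) before Obi (16 Dec 2009).
Harlow and Ibarra are each paramedic-certified, so the next rule applies.
Among Harlow and Ibarra, alphabetically by surname: Harlow before Ibarra.
Among Chaudhari, Vasquez, Tanaka, Espinoza and Halvorsen, by date of academy graduation (later first): Chaudhari, Vasquez and Tanaka (6 Jun 1996) before Espinoza and Halvorsen (21 Aug 1994).
Among Chaudhari, Vasquez and Tanaka, paramedic-certified before not paramedic-certified: Chaudhari and Vasquez (paramedic-certified) before Tanaka (not paramedic-certified).
Among Chaudhari and Vasquez, alphabetically by surname: Chaudhari before Vasquez.
Espinoza and Halvorsen are each paramedic-certified, so the next rule applies.
Among Espinoza and Halvorsen, alphabetically by surname: Espinoza before Halvorsen.
Order: Harlow, Ibarra, Nakamura, Obi, Chaudhari, Vasquez, Tanaka, Espinoza, Halvorsen.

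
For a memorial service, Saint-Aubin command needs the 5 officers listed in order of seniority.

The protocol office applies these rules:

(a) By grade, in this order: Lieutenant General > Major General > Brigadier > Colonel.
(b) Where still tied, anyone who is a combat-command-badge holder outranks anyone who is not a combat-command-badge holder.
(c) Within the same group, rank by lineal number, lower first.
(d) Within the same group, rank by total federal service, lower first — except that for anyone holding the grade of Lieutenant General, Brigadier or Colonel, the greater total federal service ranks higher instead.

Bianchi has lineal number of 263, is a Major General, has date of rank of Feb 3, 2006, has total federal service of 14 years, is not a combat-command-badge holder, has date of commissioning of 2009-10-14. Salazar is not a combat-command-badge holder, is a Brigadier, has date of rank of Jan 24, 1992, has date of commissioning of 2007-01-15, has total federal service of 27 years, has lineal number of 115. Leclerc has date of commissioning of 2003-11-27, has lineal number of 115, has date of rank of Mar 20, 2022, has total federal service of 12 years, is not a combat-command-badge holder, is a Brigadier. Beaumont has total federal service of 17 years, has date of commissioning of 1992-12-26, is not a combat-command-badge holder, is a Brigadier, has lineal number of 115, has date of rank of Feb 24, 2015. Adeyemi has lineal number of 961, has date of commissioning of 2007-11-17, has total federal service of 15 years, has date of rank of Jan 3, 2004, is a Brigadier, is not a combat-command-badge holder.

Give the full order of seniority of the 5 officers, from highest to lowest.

By grade: Bianchi (Major General); then Salazar, Beaumont, Leclerc and Adeyemi (Brigadier).
Salazar, Beaumont, Leclerc and Adeyemi are each not a combat-command-badge holder, so the next rule applies.
Among Salazar, Beaumont, Leclerc and Adeyemi, by lineal number (lower first): Salazar, Beaumont and Leclerc (115) before Adeyemi (961).
Among Salazar, Beaumont and Leclerc, by total federal service (higher first) (reversed rule for this group): Salazar (27 years) before Beaumont (17 years) before Leclerc (12 years).
Full order: Bianchi, Salazar, Beaumont, Leclerc, Adeyemi.

Bianchi, Salazar, Beaumont, Leclerc, Adeyemi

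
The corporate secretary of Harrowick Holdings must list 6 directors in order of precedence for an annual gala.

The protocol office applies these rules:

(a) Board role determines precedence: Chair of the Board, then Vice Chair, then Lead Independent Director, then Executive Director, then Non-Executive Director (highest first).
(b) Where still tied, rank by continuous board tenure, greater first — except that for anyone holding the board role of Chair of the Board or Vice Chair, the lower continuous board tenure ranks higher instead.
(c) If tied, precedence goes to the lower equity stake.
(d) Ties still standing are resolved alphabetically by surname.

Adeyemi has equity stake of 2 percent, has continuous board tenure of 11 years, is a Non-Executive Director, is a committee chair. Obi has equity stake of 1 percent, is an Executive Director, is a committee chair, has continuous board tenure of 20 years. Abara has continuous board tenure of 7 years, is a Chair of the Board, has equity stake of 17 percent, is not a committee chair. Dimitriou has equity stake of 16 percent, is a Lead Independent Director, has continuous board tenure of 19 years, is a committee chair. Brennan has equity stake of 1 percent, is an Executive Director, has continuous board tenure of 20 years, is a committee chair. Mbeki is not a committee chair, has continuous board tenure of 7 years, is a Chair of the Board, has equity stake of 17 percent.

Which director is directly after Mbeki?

Dimitriou

By board role: Abara and Mbeki (Chair of the Board); then Dimitriou (Lead Independent Director); then Brennan and Obi (Executive Director); then Adeyemi (Non-Executive Director).
Abara and Mbeki both have continuous board tenure 7 years, so the next rule applies.
Abara and Mbeki both have equity stake 17 percent, so the next rule applies.
Among Abara and Mbeki, alphabetically by surname: Abara before Mbeki.
Brennan and Obi both have continuous board tenure 20 years, so the next rule applies.
Brennan and Obi both have equity stake 1 percent, so the next rule applies.
Among Brennan and Obi, alphabetically by surname: Brennan before Obi.
Order: Abara, Mbeki, Dimitriou, Brennan, Obi, Adeyemi.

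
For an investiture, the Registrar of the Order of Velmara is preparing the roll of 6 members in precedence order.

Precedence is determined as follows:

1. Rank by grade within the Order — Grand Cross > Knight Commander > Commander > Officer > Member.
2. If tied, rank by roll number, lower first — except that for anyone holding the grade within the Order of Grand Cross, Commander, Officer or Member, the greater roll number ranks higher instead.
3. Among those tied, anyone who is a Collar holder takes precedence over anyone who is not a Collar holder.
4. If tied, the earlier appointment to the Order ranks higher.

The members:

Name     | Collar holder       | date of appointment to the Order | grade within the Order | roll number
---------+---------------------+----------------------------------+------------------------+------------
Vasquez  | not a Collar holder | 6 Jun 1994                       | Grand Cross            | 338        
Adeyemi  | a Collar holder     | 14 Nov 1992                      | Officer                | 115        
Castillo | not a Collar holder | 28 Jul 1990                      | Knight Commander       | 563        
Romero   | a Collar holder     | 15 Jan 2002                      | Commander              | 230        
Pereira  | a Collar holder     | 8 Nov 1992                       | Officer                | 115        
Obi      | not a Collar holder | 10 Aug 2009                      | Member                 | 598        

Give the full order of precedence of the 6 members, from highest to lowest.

Vasquez, Castillo, Romero, Pereira, Adeyemi, Obi

By grade within the Order: Vasquez (Grand Cross); then Castillo (Knight Commander); then Romero (Commander); then Pereira and Adeyemi (Officer); then Obi (Member).
Pereira and Adeyemi both have roll number 115, so the next rule applies.
Pereira and Adeyemi are each a Collar holder, so the next rule applies.
Among Pereira and Adeyemi, by date of appointment to the Order (earlier first): Pereira (8 Nov 1992) before Adeyemi (14 Nov 1992).
Full order: Vasquez, Castillo, Romero, Pereira, Adeyemi, Obi.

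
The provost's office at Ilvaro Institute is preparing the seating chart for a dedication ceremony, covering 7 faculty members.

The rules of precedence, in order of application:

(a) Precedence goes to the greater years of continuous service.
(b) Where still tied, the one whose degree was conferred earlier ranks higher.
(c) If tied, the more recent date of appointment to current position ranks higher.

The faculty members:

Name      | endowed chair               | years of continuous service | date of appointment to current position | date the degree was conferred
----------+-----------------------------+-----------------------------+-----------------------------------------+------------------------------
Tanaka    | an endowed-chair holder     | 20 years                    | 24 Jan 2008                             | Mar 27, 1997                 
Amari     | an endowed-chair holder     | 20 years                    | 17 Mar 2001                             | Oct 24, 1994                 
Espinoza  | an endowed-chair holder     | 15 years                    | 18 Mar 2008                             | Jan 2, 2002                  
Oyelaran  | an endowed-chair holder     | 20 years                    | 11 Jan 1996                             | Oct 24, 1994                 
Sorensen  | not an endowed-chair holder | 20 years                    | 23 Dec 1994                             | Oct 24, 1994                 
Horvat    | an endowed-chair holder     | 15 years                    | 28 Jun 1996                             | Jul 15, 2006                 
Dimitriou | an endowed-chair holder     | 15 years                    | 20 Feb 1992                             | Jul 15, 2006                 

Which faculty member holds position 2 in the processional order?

Oyelaran

By years of continuous service (higher first): Amari, Oyelaran, Sorensen and Tanaka (each 20 years); then Espinoza, Horvat and Dimitriou (each 15 years).
Among Amari, Oyelaran, Sorensen and Tanaka, by date the degree was conferred (earlier first): Amari, Oyelaran and Sorensen (Oct 24, 1994) before Tanaka (Mar 27, 1997).
Among Amari, Oyelaran and Sorensen, by date of appointment to current position (later first): Amari (17 Mar 2001) before Oyelaran (11 Jan 1996) before Sorensen (23 Dec 1994).
Among Espinoza, Horvat and Dimitriou, by date the degree was conferred (earlier first): Espinoza (Jan 2, 2002) before Horvat and Dimitriou (Jul 15, 2006).
Among Horvat and Dimitriou, by date of appointment to current position (later first): Horvat (28 Jun 1996) before Dimitriou (20 Feb 1992).
Order: Amari, Oyelaran, Sorensen, Tanaka, Espinoza, Horvat, Dimitriou.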